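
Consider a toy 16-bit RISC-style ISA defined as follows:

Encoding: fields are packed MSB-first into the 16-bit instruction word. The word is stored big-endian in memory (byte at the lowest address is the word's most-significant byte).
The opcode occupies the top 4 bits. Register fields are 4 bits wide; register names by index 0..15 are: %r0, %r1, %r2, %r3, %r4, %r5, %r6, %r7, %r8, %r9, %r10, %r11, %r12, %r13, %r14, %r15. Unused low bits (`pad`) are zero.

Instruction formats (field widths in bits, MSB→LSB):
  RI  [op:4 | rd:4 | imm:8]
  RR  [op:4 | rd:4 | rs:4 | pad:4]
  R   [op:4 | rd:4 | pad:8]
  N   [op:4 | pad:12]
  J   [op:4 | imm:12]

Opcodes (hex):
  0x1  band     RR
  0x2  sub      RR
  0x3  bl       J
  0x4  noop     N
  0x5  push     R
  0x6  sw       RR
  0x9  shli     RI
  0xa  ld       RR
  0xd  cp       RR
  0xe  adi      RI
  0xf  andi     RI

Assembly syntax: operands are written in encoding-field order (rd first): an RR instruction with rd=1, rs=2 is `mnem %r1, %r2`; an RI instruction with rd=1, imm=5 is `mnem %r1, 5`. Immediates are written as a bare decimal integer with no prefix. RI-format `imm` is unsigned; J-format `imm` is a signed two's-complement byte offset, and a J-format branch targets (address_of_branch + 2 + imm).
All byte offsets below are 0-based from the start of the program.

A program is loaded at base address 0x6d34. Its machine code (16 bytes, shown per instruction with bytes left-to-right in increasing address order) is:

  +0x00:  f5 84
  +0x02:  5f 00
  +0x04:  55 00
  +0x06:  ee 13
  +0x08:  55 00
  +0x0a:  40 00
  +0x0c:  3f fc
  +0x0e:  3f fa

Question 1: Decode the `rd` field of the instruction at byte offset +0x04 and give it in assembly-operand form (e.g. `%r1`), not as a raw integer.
@+04  big-endian(55 00) = 0x5500
  op=0x5500>>12=0x5 ⇒ push (R)
  rd@[11:8]=0x5 ⇒ %r5

%r5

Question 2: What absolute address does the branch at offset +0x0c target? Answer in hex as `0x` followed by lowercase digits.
0x6d3e

[0c] 3f fc → 0x3ffc
  opcode bits[15:12]=0x3: bl/J
  [11:0] imm=4092 (s12→-4) = -4
  target = base 0x6d34 + off 0x0c + 2 + imm -4 = 0x6d3e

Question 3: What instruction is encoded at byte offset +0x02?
off 0x02: read 5f 00 as big → 0x5f00
  opcode bits[15:12]=0x5: push/R
  rd@[11:8]=0xf ⇒ %r15

push %r15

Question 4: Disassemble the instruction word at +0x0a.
[0a] 40 00 → 0x4000
  op=0x4000>>12=0x4 ⇒ noop (N)

noop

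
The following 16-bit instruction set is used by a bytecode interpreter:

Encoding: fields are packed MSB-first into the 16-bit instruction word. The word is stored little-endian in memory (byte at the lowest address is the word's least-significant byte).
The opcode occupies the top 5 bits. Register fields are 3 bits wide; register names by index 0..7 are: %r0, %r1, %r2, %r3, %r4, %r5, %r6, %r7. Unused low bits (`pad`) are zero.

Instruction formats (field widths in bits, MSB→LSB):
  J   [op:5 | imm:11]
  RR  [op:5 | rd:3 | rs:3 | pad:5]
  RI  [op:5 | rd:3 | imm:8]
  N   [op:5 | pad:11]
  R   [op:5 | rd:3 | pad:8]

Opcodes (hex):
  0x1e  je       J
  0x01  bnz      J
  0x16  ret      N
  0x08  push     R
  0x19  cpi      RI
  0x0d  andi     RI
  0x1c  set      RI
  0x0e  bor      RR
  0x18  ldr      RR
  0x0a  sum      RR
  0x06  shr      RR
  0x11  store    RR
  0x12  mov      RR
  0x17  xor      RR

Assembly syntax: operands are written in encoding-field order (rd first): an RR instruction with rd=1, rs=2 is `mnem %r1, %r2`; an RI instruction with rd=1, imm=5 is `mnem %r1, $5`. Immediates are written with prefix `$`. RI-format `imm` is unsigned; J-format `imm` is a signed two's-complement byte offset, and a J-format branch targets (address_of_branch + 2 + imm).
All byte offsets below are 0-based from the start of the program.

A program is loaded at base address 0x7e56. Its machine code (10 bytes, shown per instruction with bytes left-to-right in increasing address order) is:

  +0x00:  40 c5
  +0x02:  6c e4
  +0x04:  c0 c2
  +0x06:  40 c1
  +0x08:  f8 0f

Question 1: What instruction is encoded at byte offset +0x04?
ldr %r2, %r6

+0x04: c0 c2 ⇒ word 0xc2c0 (little)
  top 5b → 0x18 → ldr [RR]
  [10:8] rd=2 = %r2
  [7:5] rs=6 = %r6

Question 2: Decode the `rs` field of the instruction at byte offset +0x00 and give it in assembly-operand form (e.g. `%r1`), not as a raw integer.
off 0x00: read 40 c5 as little → 0xc540
  opcode bits[15:11]=0x18: ldr/RR
  rd@[10:8]=0x5 ⇒ %r5
  rs@[7:5]=0x2 ⇒ %r2

%r2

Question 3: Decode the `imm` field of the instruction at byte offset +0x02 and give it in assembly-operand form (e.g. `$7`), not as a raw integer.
off 0x02: read 6c e4 as little → 0xe46c
  opcode bits[15:11]=0x1c: set/RI
  [10:8] rd=4 = %r4
  [7:0] imm=108 = $108

$108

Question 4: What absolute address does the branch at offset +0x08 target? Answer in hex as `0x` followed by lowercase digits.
0x7e58

@+08  little-endian(f8 0f) = 0x0ff8
  top 5b → 0x1 → bnz [J]
  [10:0] imm=2040 (s11→-8) = $-8
  target = base 0x7e56 + off 0x08 + 2 + imm -8 = 0x7e58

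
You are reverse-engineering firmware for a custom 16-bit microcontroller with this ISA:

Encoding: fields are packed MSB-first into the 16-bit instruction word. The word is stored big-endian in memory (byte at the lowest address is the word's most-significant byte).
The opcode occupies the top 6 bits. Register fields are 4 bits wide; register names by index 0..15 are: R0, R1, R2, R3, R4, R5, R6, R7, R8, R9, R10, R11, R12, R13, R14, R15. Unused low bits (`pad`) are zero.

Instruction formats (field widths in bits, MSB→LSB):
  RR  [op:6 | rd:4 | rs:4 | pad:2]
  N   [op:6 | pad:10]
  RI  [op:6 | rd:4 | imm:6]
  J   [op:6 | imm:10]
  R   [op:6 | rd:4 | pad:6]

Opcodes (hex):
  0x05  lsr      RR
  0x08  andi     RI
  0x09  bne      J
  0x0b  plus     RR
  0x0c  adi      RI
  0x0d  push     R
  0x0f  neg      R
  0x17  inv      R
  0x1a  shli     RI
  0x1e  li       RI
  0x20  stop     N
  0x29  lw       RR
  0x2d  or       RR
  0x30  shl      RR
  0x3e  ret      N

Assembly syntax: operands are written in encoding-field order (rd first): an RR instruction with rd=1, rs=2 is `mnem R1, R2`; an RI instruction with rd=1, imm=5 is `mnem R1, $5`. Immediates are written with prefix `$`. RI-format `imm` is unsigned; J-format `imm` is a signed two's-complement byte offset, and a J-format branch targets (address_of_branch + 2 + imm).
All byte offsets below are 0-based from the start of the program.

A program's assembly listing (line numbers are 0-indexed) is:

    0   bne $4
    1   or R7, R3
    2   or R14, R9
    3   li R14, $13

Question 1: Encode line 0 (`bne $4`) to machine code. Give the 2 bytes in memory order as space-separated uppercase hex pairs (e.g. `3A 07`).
24 04

line 0 (bne): pack op=0x9:6|imm=4:10 = 0x2404; big→ 24 04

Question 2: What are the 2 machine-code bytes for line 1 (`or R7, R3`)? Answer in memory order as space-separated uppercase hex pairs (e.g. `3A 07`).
L1: or op=0x2d:6|rd=7:4|rs=3:4|pad=0:2 ⇒ 0xb5cc ⇒ big b5 cc

B5 CC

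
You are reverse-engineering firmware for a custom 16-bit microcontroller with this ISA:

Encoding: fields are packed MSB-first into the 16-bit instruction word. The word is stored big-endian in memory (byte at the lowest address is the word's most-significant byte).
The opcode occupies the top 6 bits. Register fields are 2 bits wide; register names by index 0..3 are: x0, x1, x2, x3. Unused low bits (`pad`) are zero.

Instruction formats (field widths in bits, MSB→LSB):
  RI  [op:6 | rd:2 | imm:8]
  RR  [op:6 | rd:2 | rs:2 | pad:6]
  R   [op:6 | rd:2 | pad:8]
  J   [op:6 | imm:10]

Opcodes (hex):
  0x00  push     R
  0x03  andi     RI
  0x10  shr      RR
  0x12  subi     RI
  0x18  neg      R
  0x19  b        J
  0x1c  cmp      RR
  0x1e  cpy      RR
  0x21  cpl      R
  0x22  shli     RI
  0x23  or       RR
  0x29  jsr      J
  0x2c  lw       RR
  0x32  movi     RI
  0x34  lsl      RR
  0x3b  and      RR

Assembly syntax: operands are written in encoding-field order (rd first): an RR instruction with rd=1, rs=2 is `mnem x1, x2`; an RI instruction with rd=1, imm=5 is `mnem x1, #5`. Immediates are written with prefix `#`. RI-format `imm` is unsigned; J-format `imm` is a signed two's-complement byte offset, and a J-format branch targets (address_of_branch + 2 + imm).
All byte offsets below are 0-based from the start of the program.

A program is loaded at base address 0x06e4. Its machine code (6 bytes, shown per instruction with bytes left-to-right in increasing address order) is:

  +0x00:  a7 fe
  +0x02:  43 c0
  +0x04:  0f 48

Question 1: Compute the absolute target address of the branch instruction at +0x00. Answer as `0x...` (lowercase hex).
0x06e4

off 0x00: read a7 fe as big → 0xa7fe
  top 6b → 0x29 → jsr [J]
  imm@[9:0]=0x3fe (s10→-2) ⇒ #-2
  target = base 0x06e4 + off 0x00 + 2 + imm -2 = 0x06e4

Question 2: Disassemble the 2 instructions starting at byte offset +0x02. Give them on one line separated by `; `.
shr x3, x3; andi x3, #72

+0x02: 43 c0 ⇒ word 0x43c0 (big)
  op=0x43c0>>10=0x10 ⇒ shr (RR)
  rd@[9:8]=0x3 ⇒ x3
  rs@[7:6]=0x3 ⇒ x3
+0x04: 0f 48 ⇒ word 0x0f48 (big)
  op=0x0f48>>10=0x3 ⇒ andi (RI)
  rd@[9:8]=0x3 ⇒ x3
  imm@[7:0]=0x48 ⇒ #72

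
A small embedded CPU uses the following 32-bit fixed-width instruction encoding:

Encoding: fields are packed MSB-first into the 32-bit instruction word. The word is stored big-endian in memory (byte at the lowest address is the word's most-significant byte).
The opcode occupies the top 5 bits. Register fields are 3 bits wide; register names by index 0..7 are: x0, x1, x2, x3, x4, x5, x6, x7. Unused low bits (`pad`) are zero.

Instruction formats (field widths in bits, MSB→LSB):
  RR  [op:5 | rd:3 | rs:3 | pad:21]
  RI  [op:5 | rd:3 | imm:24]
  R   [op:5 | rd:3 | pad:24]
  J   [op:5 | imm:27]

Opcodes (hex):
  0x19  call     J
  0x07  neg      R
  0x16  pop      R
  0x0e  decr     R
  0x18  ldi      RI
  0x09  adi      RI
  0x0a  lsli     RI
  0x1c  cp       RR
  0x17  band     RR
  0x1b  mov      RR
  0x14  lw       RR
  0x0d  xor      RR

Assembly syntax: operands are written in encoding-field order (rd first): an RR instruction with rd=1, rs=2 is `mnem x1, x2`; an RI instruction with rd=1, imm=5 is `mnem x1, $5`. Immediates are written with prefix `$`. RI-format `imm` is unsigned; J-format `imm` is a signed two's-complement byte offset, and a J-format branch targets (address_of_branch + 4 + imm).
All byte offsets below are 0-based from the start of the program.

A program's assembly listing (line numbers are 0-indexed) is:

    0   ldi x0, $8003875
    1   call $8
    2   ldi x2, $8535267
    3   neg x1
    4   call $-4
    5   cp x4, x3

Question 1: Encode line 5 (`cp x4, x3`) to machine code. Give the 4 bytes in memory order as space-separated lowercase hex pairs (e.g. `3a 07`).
line 5 (cp): pack op=0x1c:5|rd=4:3|rs=3:3|pad=0:21 = 0xe4600000; big→ e4 60 00 00

e4 60 00 00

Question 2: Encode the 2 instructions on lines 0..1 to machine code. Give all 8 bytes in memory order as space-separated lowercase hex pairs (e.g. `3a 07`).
c0 7a 21 23 c8 00 00 08

line 0 (ldi): pack op=0x18:5|rd=0:3|imm=8003875:24 = 0xc07a2123; big→ c0 7a 21 23
line 1 (call): pack op=0x19:5|imm=8:27 = 0xc8000008; big→ c8 00 00 08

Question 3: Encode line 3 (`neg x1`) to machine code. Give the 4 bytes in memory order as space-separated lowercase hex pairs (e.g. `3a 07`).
L3: neg op=0x7:5|rd=1:3|pad=0:24 ⇒ 0x39000000 ⇒ big 39 00 00 00

39 00 00 00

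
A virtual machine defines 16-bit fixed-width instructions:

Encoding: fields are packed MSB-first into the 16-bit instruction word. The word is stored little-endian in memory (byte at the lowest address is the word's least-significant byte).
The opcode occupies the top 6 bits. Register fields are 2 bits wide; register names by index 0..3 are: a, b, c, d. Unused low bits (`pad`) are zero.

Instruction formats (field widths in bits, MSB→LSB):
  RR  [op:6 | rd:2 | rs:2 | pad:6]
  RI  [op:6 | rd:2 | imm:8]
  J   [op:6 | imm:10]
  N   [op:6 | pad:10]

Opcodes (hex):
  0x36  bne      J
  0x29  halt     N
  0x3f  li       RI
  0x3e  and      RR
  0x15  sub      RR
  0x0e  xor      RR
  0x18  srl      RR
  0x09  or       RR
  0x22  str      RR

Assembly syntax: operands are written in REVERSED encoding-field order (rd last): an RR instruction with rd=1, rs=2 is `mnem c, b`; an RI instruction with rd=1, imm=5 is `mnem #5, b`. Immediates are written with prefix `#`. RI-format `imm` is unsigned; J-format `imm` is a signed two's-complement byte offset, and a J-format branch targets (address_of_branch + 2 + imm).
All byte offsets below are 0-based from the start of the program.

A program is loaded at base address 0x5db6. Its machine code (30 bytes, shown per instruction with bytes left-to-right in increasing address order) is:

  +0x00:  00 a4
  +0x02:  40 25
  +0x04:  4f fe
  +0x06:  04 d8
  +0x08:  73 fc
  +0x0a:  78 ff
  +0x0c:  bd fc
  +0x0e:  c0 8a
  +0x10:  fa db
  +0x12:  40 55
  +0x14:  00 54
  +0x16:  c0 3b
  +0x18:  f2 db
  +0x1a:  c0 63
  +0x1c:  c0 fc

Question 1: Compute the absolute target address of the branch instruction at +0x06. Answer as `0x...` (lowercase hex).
@+06  little-endian(04 d8) = 0xd804
  op=0xd804>>10=0x36 ⇒ bne (J)
  [9:0] imm=4 = #4
  target = base 0x5db6 + off 0x06 + 2 + imm 4 = 0x5dc2

0x5dc2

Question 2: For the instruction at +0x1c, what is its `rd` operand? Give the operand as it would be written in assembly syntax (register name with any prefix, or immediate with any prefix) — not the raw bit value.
@+1c  little-endian(c0 fc) = 0xfcc0
  opcode bits[15:10]=0x3f: li/RI
  [9:8] rd=0 = a
  [7:0] imm=192 = #192

a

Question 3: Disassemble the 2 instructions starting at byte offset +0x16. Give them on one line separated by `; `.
@+16  little-endian(c0 3b) = 0x3bc0
  top 6b → 0xe → xor [RR]
  [9:8] rd=3 = d
  [7:6] rs=3 = d
@+18  little-endian(f2 db) = 0xdbf2
  top 6b → 0x36 → bne [J]
  [9:0] imm=1010 (s10→-14) = #-14

xor d, d; bne #-14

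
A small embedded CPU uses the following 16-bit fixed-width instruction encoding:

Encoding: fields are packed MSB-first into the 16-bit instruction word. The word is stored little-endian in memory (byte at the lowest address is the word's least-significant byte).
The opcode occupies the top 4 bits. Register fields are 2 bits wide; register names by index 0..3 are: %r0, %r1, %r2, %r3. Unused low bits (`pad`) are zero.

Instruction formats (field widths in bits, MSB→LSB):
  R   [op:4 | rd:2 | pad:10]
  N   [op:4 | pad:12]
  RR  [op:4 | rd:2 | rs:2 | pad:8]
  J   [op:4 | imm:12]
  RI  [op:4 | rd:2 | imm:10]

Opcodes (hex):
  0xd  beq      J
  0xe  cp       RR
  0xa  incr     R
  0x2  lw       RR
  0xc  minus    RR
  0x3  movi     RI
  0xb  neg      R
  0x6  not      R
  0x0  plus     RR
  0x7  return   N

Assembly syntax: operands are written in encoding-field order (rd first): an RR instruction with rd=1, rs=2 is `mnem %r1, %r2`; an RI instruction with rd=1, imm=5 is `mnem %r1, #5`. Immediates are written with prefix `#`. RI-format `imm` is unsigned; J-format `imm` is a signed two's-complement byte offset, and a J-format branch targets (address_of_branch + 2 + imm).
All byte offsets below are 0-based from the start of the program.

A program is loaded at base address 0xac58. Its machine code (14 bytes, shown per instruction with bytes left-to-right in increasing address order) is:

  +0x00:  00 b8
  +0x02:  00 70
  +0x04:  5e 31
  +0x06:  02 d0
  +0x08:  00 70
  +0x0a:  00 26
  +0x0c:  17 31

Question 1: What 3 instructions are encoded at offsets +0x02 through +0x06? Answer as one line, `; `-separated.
return; movi %r0, #350; beq #2

+0x02: 00 70 ⇒ word 0x7000 (little)
  op=0x7000>>12=0x7 ⇒ return (N)
+0x04: 5e 31 ⇒ word 0x315e (little)
  op=0x315e>>12=0x3 ⇒ movi (RI)
  [11:10] rd=0 = %r0
  [9:0] imm=350 = #350
+0x06: 02 d0 ⇒ word 0xd002 (little)
  op=0xd002>>12=0xd ⇒ beq (J)
  [11:0] imm=2 = #2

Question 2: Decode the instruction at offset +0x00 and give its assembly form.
[00] 00 b8 → 0xb800
  top 4b → 0xb → neg [R]
  rd: (w>>10)&0x3=0x2 → %r2

neg %r2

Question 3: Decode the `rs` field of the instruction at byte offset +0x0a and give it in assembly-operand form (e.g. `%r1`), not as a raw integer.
+0x0a: 00 26 ⇒ word 0x2600 (little)
  top 4b → 0x2 → lw [RR]
  rd@[11:10]=0x1 ⇒ %r1
  rs@[9:8]=0x2 ⇒ %r2

%r2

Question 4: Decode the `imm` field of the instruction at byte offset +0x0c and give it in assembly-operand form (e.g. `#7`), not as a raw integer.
off 0x0c: read 17 31 as little → 0x3117
  op=0x3117>>12=0x3 ⇒ movi (RI)
  rd@[11:10]=0x0 ⇒ %r0
  imm@[9:0]=0x117 ⇒ #279

#279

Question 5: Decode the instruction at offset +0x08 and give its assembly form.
return

off 0x08: read 00 70 as little → 0x7000
  op=0x7000>>12=0x7 ⇒ return (N)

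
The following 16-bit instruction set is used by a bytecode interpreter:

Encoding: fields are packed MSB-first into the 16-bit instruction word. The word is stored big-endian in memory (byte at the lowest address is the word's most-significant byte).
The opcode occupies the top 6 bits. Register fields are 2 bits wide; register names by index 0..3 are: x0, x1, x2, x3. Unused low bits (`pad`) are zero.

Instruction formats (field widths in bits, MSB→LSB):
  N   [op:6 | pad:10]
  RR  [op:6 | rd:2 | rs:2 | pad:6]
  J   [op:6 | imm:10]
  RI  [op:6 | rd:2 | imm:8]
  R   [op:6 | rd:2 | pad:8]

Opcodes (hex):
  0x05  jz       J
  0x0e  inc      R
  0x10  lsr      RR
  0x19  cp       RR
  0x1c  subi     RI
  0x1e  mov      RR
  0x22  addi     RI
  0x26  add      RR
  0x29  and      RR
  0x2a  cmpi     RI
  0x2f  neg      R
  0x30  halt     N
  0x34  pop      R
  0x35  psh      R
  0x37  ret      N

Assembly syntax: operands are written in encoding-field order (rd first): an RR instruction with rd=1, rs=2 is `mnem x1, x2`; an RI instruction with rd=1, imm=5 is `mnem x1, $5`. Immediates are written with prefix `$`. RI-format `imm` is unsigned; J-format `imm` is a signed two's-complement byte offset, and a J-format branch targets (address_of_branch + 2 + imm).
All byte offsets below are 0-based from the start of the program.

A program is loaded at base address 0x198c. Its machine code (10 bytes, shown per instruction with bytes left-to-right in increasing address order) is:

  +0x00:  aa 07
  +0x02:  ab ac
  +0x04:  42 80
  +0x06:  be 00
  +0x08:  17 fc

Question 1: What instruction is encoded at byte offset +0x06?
off 0x06: read be 00 as big → 0xbe00
  opcode bits[15:10]=0x2f: neg/R
  rd@[9:8]=0x2 ⇒ x2

neg x2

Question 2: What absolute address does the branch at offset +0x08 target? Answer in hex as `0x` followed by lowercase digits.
0x1992

[08] 17 fc → 0x17fc
  op=0x17fc>>10=0x5 ⇒ jz (J)
  imm@[9:0]=0x3fc (s10→-4) ⇒ $-4
  target = base 0x198c + off 0x08 + 2 + imm -4 = 0x1992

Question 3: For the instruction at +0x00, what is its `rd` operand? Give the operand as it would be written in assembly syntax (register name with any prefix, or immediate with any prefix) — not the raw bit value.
x2

+0x00: aa 07 ⇒ word 0xaa07 (big)
  top 6b → 0x2a → cmpi [RI]
  rd@[9:8]=0x2 ⇒ x2
  imm@[7:0]=0x7 ⇒ $7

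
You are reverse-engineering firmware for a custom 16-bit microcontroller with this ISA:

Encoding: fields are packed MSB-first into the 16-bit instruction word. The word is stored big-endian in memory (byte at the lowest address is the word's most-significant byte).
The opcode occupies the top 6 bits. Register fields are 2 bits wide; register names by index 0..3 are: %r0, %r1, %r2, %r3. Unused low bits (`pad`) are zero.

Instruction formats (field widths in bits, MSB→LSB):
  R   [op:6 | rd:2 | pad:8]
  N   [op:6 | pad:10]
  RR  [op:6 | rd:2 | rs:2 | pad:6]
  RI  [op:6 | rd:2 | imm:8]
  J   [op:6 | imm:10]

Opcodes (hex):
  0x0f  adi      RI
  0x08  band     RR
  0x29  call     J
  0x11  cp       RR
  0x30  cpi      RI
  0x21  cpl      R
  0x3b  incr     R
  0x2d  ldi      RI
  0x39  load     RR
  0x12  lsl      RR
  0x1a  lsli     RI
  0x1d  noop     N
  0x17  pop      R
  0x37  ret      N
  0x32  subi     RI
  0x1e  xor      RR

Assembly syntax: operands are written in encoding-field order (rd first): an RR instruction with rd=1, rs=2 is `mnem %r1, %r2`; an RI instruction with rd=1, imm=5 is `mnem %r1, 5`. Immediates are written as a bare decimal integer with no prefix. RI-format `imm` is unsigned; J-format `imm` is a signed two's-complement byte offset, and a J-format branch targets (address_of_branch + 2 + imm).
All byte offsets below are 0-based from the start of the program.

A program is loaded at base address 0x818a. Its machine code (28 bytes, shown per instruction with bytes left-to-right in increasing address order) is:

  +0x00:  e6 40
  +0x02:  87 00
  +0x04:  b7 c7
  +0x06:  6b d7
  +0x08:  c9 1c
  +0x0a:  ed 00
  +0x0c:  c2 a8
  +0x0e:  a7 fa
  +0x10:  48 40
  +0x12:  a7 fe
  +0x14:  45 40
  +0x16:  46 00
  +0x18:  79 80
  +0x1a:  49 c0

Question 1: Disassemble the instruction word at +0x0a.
incr %r1

@+0a  big-endian(ed 00) = 0xed00
  opcode bits[15:10]=0x3b: incr/R
  rd@[9:8]=0x1 ⇒ %r1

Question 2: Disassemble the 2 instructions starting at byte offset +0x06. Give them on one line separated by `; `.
lsli %r3, 215; subi %r1, 28

off 0x06: read 6b d7 as big → 0x6bd7
  op=0x6bd7>>10=0x1a ⇒ lsli (RI)
  [9:8] rd=3 = %r3
  [7:0] imm=215 = 215
off 0x08: read c9 1c as big → 0xc91c
  op=0xc91c>>10=0x32 ⇒ subi (RI)
  [9:8] rd=1 = %r1
  [7:0] imm=28 = 28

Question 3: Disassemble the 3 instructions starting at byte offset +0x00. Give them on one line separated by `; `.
load %r2, %r1; cpl %r3; ldi %r3, 199

[00] e6 40 → 0xe640
  top 6b → 0x39 → load [RR]
  [9:8] rd=2 = %r2
  [7:6] rs=1 = %r1
[02] 87 00 → 0x8700
  top 6b → 0x21 → cpl [R]
  [9:8] rd=3 = %r3
[04] b7 c7 → 0xb7c7
  top 6b → 0x2d → ldi [RI]
  [9:8] rd=3 = %r3
  [7:0] imm=199 = 199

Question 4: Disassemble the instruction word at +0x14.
+0x14: 45 40 ⇒ word 0x4540 (big)
  opcode bits[15:10]=0x11: cp/RR
  rd@[9:8]=0x1 ⇒ %r1
  rs@[7:6]=0x1 ⇒ %r1

cp %r1, %r1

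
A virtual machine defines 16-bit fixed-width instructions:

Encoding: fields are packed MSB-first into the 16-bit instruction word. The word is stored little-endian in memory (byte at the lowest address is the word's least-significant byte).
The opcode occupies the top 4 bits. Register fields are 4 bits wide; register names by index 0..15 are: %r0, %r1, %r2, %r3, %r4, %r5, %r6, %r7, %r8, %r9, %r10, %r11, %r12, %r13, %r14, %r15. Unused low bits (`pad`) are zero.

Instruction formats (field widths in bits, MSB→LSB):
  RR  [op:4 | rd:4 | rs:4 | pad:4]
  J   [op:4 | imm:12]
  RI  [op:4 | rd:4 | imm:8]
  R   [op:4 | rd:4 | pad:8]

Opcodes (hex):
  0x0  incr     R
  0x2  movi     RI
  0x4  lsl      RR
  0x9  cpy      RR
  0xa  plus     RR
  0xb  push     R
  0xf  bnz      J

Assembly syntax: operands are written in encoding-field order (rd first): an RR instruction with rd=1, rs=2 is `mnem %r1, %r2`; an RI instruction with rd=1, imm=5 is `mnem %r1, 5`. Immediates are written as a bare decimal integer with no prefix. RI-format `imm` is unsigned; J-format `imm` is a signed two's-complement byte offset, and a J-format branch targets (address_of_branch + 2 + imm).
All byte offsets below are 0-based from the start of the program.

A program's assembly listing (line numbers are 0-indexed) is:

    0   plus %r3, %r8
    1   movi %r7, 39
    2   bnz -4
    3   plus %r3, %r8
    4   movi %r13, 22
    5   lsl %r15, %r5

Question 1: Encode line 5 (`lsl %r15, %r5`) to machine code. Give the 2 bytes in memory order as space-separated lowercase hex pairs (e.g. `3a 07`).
50 4f

5. lsl fields op=0x4:4|rd=15:4|rs=5:4|pad=0:4 → word 4f50h → 50 4f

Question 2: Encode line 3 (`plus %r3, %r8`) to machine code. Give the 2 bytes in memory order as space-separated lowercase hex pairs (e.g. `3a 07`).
line 3 (plus): pack op=0xa:4|rd=3:4|rs=8:4|pad=0:4 = 0xa380; little→ 80 a3

80 a3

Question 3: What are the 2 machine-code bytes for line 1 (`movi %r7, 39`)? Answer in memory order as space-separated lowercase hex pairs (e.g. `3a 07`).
line 1 (movi): pack op=0x2:4|rd=7:4|imm=39:8 = 0x2727; little→ 27 27

27 27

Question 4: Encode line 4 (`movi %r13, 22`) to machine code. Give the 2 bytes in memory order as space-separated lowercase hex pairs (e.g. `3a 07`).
line 4 (movi): pack op=0x2:4|rd=13:4|imm=22:8 = 0x2d16; little→ 16 2d

16 2d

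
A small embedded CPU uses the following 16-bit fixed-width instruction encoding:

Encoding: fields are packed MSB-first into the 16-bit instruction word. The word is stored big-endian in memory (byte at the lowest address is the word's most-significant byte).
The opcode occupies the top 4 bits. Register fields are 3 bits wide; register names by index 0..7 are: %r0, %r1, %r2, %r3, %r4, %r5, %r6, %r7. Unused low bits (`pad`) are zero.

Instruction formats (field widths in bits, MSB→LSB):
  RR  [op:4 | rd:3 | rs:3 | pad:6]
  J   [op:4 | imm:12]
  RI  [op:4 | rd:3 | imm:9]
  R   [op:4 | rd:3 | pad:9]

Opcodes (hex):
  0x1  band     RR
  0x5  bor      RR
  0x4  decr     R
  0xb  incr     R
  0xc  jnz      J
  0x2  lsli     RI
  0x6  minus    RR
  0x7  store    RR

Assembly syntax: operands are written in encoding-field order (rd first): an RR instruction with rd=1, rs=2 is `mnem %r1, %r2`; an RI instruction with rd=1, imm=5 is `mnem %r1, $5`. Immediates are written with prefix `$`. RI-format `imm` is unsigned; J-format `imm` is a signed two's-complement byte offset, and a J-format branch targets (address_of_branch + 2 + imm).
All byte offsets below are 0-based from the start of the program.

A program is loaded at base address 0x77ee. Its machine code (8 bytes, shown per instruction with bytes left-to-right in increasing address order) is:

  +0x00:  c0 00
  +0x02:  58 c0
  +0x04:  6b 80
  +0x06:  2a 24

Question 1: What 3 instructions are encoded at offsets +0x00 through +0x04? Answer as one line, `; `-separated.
off 0x00: read c0 00 as big → 0xc000
  op=0xc000>>12=0xc ⇒ jnz (J)
  [11:0] imm=0 = $0
off 0x02: read 58 c0 as big → 0x58c0
  op=0x58c0>>12=0x5 ⇒ bor (RR)
  [11:9] rd=4 = %r4
  [8:6] rs=3 = %r3
off 0x04: read 6b 80 as big → 0x6b80
  op=0x6b80>>12=0x6 ⇒ minus (RR)
  [11:9] rd=5 = %r5
  [8:6] rs=6 = %r6

jnz $0; bor %r4, %r3; minus %r5, %r6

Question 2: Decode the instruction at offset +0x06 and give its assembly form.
lsli %r5, $36

+0x06: 2a 24 ⇒ word 0x2a24 (big)
  top 4b → 0x2 → lsli [RI]
  [11:9] rd=5 = %r5
  [8:0] imm=36 = $36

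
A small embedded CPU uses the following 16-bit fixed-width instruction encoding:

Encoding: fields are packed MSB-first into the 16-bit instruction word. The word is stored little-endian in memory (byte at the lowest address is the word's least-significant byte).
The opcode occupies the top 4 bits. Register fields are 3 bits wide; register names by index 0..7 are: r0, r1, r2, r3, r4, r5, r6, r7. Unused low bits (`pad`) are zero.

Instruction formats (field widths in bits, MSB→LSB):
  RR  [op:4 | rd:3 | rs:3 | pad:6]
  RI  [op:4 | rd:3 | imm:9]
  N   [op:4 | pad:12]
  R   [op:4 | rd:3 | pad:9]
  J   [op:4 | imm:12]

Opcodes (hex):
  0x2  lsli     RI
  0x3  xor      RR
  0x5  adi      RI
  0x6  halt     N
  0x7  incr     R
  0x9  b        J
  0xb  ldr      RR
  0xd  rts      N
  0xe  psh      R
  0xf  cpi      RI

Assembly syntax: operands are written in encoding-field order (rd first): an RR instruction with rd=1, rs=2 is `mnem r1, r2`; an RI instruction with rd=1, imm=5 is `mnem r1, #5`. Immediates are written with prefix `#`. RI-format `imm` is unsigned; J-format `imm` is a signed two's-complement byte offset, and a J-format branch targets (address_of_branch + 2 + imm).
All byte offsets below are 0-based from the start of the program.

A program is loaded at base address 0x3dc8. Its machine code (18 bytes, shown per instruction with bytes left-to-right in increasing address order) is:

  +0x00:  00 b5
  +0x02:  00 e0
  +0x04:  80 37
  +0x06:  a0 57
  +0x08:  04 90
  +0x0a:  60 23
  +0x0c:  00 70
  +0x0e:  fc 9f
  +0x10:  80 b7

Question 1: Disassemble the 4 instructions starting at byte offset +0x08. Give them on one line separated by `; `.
b #4; lsli r1, #352; incr r0; b #-4

@+08  little-endian(04 90) = 0x9004
  opcode bits[15:12]=0x9: b/J
  imm@[11:0]=0x4 ⇒ #4
@+0a  little-endian(60 23) = 0x2360
  opcode bits[15:12]=0x2: lsli/RI
  rd@[11:9]=0x1 ⇒ r1
  imm@[8:0]=0x160 ⇒ #352
@+0c  little-endian(00 70) = 0x7000
  opcode bits[15:12]=0x7: incr/R
  rd@[11:9]=0x0 ⇒ r0
@+0e  little-endian(fc 9f) = 0x9ffc
  opcode bits[15:12]=0x9: b/J
  imm@[11:0]=0xffc (s12→-4) ⇒ #-4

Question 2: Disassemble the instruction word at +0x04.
xor r3, r6

[04] 80 37 → 0x3780
  opcode bits[15:12]=0x3: xor/RR
  [11:9] rd=3 = r3
  [8:6] rs=6 = r6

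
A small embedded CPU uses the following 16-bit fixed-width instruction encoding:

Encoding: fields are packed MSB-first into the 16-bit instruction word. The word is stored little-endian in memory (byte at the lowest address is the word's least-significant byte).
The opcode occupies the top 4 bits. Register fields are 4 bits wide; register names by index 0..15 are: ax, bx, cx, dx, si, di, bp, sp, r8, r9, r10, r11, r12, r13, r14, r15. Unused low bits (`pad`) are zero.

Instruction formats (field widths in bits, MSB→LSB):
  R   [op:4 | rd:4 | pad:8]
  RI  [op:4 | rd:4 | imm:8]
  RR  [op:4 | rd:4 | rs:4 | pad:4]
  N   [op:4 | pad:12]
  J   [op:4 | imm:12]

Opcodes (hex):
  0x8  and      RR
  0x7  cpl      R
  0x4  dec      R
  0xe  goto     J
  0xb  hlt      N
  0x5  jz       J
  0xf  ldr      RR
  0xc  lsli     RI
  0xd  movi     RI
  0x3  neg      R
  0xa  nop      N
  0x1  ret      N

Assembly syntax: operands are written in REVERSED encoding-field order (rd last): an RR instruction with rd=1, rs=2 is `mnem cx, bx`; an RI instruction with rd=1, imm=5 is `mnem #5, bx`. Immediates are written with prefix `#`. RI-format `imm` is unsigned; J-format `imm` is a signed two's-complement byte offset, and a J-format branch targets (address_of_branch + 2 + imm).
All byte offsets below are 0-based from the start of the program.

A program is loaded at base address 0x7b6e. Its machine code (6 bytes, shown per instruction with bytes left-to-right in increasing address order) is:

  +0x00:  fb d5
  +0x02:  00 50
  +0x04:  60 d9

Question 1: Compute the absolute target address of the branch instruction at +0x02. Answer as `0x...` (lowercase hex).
0x7b72

off 0x02: read 00 50 as little → 0x5000
  op=0x5000>>12=0x5 ⇒ jz (J)
  imm: (w>>0)&0xfff=0x0 → #0
  target = base 0x7b6e + off 0x02 + 2 + imm 0 = 0x7b72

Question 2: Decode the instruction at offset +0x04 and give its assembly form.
movi #96, r9

[04] 60 d9 → 0xd960
  opcode bits[15:12]=0xd: movi/RI
  rd@[11:8]=0x9 ⇒ r9
  imm@[7:0]=0x60 ⇒ #96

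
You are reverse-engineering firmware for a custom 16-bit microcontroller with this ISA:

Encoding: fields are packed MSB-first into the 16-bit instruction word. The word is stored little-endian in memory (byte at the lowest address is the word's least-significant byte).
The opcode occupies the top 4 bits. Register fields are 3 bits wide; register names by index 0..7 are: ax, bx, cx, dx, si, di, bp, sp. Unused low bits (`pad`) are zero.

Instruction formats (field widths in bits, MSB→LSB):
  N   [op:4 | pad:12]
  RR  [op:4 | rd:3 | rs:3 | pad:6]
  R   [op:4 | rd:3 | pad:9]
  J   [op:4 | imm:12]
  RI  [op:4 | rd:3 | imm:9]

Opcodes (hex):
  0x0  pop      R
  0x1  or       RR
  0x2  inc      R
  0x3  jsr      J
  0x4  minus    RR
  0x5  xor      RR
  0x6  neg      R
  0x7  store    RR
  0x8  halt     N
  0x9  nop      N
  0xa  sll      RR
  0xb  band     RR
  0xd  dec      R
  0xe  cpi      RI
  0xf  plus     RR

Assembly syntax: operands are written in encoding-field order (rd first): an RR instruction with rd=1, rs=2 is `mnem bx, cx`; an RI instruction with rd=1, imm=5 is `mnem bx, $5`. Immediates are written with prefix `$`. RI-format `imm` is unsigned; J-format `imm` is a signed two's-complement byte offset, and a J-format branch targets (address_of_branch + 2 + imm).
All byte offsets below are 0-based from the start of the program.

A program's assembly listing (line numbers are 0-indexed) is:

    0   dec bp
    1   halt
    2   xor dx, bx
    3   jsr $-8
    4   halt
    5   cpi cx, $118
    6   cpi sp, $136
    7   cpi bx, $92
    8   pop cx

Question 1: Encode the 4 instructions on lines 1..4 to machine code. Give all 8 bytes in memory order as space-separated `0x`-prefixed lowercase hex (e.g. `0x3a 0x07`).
line 1 (halt): pack op=0x8:4|pad=0:12 = 0x8000; little→ 00 80
line 2 (xor): pack op=0x5:4|rd=3:3|rs=1:3|pad=0:6 = 0x5640; little→ 40 56
line 3 (jsr): pack op=0x3:4|imm=-8:12 = 0x3ff8; little→ f8 3f
line 4 (halt): pack op=0x8:4|pad=0:12 = 0x8000; little→ 00 80

0x00 0x80 0x40 0x56 0xf8 0x3f 0x00 0x80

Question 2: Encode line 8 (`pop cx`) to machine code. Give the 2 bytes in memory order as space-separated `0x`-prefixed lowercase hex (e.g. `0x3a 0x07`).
0x00 0x04

line 8 (pop): pack op=0x0:4|rd=2:3|pad=0:9 = 0x0400; little→ 00 04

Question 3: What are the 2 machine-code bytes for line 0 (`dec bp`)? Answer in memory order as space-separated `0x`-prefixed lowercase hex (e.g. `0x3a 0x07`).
0. dec fields op=0xd:4|rd=6:3|pad=0:9 → word dc00h → 00 dc

0x00 0xdc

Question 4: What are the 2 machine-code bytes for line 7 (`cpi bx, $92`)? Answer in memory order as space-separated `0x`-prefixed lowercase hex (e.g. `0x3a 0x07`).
0x5c 0xe2

line 7 (cpi): pack op=0xe:4|rd=1:3|imm=92:9 = 0xe25c; little→ 5c e2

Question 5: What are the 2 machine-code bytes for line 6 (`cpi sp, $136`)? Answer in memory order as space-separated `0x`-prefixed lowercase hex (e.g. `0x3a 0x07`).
L6: cpi op=0xe:4|rd=7:3|imm=136:9 ⇒ 0xee88 ⇒ little 88 ee

0x88 0xee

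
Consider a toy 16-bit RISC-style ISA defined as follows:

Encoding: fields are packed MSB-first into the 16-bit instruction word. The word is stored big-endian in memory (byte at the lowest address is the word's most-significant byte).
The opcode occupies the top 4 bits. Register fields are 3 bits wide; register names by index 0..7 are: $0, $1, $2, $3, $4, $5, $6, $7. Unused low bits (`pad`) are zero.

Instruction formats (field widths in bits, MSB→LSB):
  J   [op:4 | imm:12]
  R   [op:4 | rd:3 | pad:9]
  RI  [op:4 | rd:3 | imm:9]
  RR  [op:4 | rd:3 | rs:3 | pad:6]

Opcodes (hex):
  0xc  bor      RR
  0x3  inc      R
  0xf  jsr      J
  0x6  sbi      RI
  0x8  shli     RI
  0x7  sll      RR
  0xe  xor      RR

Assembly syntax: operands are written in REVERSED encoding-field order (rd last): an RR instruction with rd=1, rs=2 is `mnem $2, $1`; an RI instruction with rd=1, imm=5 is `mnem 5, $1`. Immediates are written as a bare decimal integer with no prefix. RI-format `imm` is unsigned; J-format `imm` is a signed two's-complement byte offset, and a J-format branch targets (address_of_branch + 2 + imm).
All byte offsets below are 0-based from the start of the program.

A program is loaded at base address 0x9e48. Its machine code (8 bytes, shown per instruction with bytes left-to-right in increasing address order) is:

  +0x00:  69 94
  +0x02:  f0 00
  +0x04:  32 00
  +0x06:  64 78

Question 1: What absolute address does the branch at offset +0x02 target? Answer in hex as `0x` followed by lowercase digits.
+0x02: f0 00 ⇒ word 0xf000 (big)
  op=0xf000>>12=0xf ⇒ jsr (J)
  imm@[11:0]=0x0 ⇒ 0
  target = base 0x9e48 + off 0x02 + 2 + imm 0 = 0x9e4c

0x9e4c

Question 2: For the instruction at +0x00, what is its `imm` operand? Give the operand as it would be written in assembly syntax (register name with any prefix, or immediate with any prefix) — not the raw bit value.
404

[00] 69 94 → 0x6994
  op=0x6994>>12=0x6 ⇒ sbi (RI)
  rd@[11:9]=0x4 ⇒ $4
  imm@[8:0]=0x194 ⇒ 404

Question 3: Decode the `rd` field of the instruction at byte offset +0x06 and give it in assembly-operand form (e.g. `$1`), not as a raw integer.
+0x06: 64 78 ⇒ word 0x6478 (big)
  op=0x6478>>12=0x6 ⇒ sbi (RI)
  rd@[11:9]=0x2 ⇒ $2
  imm@[8:0]=0x78 ⇒ 120

$2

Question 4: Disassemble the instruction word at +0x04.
inc $1

+0x04: 32 00 ⇒ word 0x3200 (big)
  top 4b → 0x3 → inc [R]
  [11:9] rd=1 = $1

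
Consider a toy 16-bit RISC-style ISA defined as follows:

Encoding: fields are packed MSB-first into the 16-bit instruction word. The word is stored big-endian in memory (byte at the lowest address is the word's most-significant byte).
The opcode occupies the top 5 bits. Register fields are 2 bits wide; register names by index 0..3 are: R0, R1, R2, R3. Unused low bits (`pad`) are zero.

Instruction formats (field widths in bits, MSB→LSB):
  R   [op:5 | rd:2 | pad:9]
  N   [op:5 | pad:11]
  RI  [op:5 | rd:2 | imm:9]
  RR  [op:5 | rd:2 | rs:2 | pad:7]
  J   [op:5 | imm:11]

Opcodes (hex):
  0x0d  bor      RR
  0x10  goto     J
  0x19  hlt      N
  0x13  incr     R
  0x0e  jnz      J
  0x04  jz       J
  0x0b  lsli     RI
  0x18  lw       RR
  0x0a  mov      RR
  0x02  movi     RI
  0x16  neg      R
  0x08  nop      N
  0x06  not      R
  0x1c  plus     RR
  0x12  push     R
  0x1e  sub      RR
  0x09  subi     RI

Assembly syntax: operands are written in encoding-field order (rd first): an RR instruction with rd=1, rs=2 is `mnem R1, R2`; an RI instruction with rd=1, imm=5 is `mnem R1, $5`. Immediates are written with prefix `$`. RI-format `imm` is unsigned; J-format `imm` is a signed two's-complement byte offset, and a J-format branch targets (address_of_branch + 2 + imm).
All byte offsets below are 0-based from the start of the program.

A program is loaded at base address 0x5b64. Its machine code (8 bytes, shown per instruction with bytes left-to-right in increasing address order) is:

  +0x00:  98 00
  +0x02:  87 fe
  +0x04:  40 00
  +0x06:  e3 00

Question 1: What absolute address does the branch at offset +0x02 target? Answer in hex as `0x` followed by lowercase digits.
0x5b66

off 0x02: read 87 fe as big → 0x87fe
  top 5b → 0x10 → goto [J]
  [10:0] imm=2046 (s11→-2) = $-2
  target = base 0x5b64 + off 0x02 + 2 + imm -2 = 0x5b66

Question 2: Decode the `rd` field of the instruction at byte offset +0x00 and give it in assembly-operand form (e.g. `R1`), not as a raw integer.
off 0x00: read 98 00 as big → 0x9800
  top 5b → 0x13 → incr [R]
  rd@[10:9]=0x0 ⇒ R0

R0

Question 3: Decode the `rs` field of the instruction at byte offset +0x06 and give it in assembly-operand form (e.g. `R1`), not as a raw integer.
off 0x06: read e3 00 as big → 0xe300
  op=0xe300>>11=0x1c ⇒ plus (RR)
  rd@[10:9]=0x1 ⇒ R1
  rs@[8:7]=0x2 ⇒ R2

R2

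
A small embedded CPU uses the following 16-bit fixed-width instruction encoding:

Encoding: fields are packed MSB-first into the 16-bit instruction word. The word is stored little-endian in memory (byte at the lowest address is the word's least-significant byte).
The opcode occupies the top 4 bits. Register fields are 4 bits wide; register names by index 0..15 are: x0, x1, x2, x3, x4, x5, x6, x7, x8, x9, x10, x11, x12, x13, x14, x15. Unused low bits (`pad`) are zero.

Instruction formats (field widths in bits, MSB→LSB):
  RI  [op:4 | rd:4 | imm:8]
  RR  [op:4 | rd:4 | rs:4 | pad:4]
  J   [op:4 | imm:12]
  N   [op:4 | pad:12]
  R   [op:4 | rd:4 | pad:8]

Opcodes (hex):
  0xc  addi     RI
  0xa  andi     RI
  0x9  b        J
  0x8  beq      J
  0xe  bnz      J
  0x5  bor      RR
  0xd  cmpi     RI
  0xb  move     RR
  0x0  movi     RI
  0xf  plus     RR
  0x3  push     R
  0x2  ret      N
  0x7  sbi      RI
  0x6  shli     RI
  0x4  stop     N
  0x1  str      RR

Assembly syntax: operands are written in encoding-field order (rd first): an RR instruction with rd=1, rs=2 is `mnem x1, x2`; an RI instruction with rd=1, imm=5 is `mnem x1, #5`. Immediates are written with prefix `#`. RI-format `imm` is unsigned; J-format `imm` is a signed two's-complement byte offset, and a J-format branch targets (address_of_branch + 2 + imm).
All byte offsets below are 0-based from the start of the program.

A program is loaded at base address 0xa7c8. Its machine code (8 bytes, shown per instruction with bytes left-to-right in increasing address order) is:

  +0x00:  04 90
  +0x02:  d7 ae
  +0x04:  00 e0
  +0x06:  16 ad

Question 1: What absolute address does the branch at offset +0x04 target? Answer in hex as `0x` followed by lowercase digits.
[04] 00 e0 → 0xe000
  op=0xe000>>12=0xe ⇒ bnz (J)
  imm: (w>>0)&0xfff=0x0 → #0
  target = base 0xa7c8 + off 0x04 + 2 + imm 0 = 0xa7ce

0xa7ce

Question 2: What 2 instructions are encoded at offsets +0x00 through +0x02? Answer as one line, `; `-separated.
b #4; andi x14, #215

off 0x00: read 04 90 as little → 0x9004
  top 4b → 0x9 → b [J]
  imm@[11:0]=0x4 ⇒ #4
off 0x02: read d7 ae as little → 0xaed7
  top 4b → 0xa → andi [RI]
  rd@[11:8]=0xe ⇒ x14
  imm@[7:0]=0xd7 ⇒ #215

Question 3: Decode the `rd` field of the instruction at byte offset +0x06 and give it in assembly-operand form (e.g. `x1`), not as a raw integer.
x13

off 0x06: read 16 ad as little → 0xad16
  top 4b → 0xa → andi [RI]
  rd@[11:8]=0xd ⇒ x13
  imm@[7:0]=0x16 ⇒ #22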